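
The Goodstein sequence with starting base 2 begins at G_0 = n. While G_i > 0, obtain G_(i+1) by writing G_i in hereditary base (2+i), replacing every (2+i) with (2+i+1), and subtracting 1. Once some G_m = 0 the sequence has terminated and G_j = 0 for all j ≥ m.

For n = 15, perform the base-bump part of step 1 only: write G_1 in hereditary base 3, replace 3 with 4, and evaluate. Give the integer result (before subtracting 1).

G_0 = 15. HB_2(15) = 2^(2 + 1) + 2^2 + 2 + 1. Bump = 112. G_1 = 111.
G_1 = 111. HB_3(111) = 3^(3 + 1) + 3^3 + 3. Bump = 1284. G_2 = 1283.

1284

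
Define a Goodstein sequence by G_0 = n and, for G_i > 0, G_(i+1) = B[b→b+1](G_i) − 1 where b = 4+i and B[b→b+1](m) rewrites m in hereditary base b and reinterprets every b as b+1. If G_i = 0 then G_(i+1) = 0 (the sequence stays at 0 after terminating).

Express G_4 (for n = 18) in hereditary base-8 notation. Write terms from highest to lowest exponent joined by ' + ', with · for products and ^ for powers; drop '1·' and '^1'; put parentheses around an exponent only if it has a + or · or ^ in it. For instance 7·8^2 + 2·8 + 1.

[0] 18 ≡ 4^2 + 2 (base 4). Lift 5: 27. −1: 26.
[1] 26 ≡ 5^2 + 1 (base 5). Lift 6: 37. −1: 36.
[2] 36 ≡ 6^2 (base 6). Lift 7: 49. −1: 48.
[3] 48 ≡ 6·7 + 6 (base 7). Lift 8: 54. −1: 53.
[4] 53 ≡ 6·8 + 5 (base 8). Lift 9: 59. −1: 58.

6·8 + 5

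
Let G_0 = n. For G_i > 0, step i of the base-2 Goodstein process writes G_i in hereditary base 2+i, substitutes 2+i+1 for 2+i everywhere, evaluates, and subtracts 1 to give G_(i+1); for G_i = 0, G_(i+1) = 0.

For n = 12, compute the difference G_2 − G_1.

(0) 12|_2 = 2^(2 + 1) + 2^2 ↦ 3^(3 + 1) + 3^3|_3 = 108 ⇒ 107
(1) 107|_3 = 3^(3 + 1) + 2·3^2 + 2·3 + 2 ↦ 4^(4 + 1) + 2·4^2 + 2·4 + 2|_4 = 1066 ⇒ 1065

958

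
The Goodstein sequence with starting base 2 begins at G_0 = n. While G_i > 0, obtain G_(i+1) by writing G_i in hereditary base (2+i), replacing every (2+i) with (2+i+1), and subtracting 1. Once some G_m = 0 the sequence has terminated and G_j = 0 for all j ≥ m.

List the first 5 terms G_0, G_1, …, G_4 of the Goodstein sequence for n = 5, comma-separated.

[0] 5 ≡ 2^2 + 1 (base 2). Lift 3: 28. −1: 27.
[1] 27 ≡ 3^3 (base 3). Lift 4: 256. −1: 255.
[2] 255 ≡ 3·4^3 + 3·4^2 + 3·4 + 3 (base 4). Lift 5: 468. −1: 467.
[3] 467 ≡ 3·5^3 + 3·5^2 + 3·5 + 2 (base 5). Lift 6: 776. −1: 775.

5, 27, 255, 467, 775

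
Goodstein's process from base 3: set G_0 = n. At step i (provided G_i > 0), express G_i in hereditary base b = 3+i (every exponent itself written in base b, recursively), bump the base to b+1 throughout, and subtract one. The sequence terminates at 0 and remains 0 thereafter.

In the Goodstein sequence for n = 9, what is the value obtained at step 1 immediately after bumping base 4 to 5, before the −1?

18

step 0: 9 = 3^2; sub 4 for 3: 4^2; = 16; G_1 = 16−1 = 15
step 1: 15 = 3·4 + 3; sub 5 for 4: 3·5 + 3; = 18; G_2 = 18−1 = 17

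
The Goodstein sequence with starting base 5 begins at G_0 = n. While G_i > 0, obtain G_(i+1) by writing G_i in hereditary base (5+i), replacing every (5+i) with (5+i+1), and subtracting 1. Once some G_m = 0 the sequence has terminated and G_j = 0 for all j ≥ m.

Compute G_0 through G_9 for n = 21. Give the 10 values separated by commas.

21, 24, 27, 29, 31, 33, 35, 37, 39, 41

G_0 = 21. HB_5(21) = 4·5 + 1. Bump = 25. G_1 = 24.
G_1 = 24. HB_6(24) = 4·6. Bump = 28. G_2 = 27.
G_2 = 27. HB_7(27) = 3·7 + 6. Bump = 30. G_3 = 29.
G_3 = 29. HB_8(29) = 3·8 + 5. Bump = 32. G_4 = 31.
G_4 = 31. HB_9(31) = 3·9 + 4. Bump = 34. G_5 = 33.
G_5 = 33. HB_10(33) = 3·10 + 3. Bump = 36. G_6 = 35.
G_6 = 35. HB_11(35) = 3·11 + 2. Bump = 38. G_7 = 37.
G_7 = 37. HB_12(37) = 3·12 + 1. Bump = 40. G_8 = 39.
G_8 = 39. HB_13(39) = 3·13. Bump = 42. G_9 = 41.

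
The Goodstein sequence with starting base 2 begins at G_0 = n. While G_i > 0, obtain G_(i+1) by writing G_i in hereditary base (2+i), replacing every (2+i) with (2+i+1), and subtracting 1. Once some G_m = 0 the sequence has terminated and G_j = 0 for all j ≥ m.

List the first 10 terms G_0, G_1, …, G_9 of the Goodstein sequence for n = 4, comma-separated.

4 —HB2→ 2^2 —bump→ 3^3 = 27 —(−1)→ 26
26 —HB3→ 2·3^2 + 2·3 + 2 —bump→ 2·4^2 + 2·4 + 2 = 42 —(−1)→ 41
41 —HB4→ 2·4^2 + 2·4 + 1 —bump→ 2·5^2 + 2·5 + 1 = 61 —(−1)→ 60
60 —HB5→ 2·5^2 + 2·5 —bump→ 2·6^2 + 2·6 = 84 —(−1)→ 83
83 —HB6→ 2·6^2 + 6 + 5 —bump→ 2·7^2 + 7 + 5 = 110 —(−1)→ 109
109 —HB7→ 2·7^2 + 7 + 4 —bump→ 2·8^2 + 8 + 4 = 140 —(−1)→ 139
139 —HB8→ 2·8^2 + 8 + 3 —bump→ 2·9^2 + 9 + 3 = 174 —(−1)→ 173
173 —HB9→ 2·9^2 + 9 + 2 —bump→ 2·10^2 + 10 + 2 = 212 —(−1)→ 211
211 —HB10→ 2·10^2 + 10 + 1 —bump→ 2·11^2 + 11 + 1 = 254 —(−1)→ 253

4, 26, 41, 60, 83, 109, 139, 173, 211, 253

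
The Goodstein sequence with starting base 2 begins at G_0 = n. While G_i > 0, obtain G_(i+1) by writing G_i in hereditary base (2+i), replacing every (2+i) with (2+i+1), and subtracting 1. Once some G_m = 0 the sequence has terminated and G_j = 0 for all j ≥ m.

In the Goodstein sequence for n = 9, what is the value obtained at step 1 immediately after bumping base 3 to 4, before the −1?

1024

base 2: 9 = 2^(2 + 1) + 1; at 3: 3^(3 + 1) + 1 = 82; next = 81
base 3: 81 = 3^(3 + 1); at 4: 4^(4 + 1) = 1024; next = 1023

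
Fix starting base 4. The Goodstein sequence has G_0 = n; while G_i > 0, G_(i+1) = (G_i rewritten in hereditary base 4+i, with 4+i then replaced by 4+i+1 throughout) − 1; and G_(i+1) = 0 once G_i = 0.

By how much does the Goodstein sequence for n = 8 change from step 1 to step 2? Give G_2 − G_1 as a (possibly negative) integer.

0

i=0: 8 = 2·4 (b=4); 4→5: 2·5 = 10; 10−1 = 9
i=1: 9 = 5 + 4 (b=5); 5→6: 6 + 4 = 10; 10−1 = 9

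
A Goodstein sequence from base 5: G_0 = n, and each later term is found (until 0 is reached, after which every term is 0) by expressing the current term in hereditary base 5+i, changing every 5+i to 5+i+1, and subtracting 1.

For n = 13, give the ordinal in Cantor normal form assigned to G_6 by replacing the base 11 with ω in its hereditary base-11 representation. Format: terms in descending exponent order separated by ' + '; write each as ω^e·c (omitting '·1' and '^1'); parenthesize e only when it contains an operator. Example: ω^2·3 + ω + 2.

13 —HB5→ 2·5 + 3 —bump→ 2·6 + 3 = 15 —(−1)→ 14
14 —HB6→ 2·6 + 2 —bump→ 2·7 + 2 = 16 —(−1)→ 15
15 —HB7→ 2·7 + 1 —bump→ 2·8 + 1 = 17 —(−1)→ 16
16 —HB8→ 2·8 —bump→ 2·9 = 18 —(−1)→ 17
17 —HB9→ 9 + 8 —bump→ 10 + 8 = 18 —(−1)→ 17
17 —HB10→ 10 + 7 —bump→ 11 + 7 = 18 —(−1)→ 17
17 —HB11→ 11 + 6 —bump→ 12 + 6 = 18 —(−1)→ 17

ω + 6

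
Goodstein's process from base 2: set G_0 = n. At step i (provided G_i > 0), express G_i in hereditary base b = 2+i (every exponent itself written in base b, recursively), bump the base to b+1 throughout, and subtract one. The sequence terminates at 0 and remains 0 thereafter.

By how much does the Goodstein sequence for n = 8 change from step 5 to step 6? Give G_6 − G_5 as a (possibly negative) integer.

31907376

step 0: 8 = 2^(2 + 1); sub 3 for 2: 3^(3 + 1); = 81; G_1 = 81−1 = 80
step 1: 80 = 2·3^3 + 2·3^2 + 2·3 + 2; sub 4 for 3: 2·4^4 + 2·4^2 + 2·4 + 2; = 554; G_2 = 554−1 = 553
step 2: 553 = 2·4^4 + 2·4^2 + 2·4 + 1; sub 5 for 4: 2·5^5 + 2·5^2 + 2·5 + 1; = 6311; G_3 = 6311−1 = 6310
step 3: 6310 = 2·5^5 + 2·5^2 + 2·5; sub 6 for 5: 2·6^6 + 2·6^2 + 2·6; = 93396; G_4 = 93396−1 = 93395
step 4: 93395 = 2·6^6 + 2·6^2 + 6 + 5; sub 7 for 6: 2·7^7 + 2·7^2 + 7 + 5; = 1647196; G_5 = 1647196−1 = 1647195
step 5: 1647195 = 2·7^7 + 2·7^2 + 7 + 4; sub 8 for 7: 2·8^8 + 2·8^2 + 8 + 4; = 33554572; G_6 = 33554572−1 = 33554571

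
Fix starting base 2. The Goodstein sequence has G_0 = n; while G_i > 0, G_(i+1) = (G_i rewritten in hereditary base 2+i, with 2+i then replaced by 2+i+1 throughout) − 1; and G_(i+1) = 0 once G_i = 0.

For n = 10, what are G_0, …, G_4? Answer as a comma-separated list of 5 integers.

10, 83, 1025, 15625, 279935

[0] 10 ≡ 2^(2 + 1) + 2 (base 2). Lift 3: 84. −1: 83.
[1] 83 ≡ 3^(3 + 1) + 2 (base 3). Lift 4: 1026. −1: 1025.
[2] 1025 ≡ 4^(4 + 1) + 1 (base 4). Lift 5: 15626. −1: 15625.
[3] 15625 ≡ 5^(5 + 1) (base 5). Lift 6: 279936. −1: 279935.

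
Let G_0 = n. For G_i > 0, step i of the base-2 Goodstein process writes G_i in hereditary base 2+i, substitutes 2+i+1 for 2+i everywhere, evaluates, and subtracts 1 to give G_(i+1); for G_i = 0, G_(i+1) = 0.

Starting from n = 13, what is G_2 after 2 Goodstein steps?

i=0: 13 = 2^(2 + 1) + 2^2 + 1 (b=2); 2→3: 3^(3 + 1) + 3^3 + 1 = 109; 109−1 = 108
i=1: 108 = 3^(3 + 1) + 3^3 (b=3); 3→4: 4^(4 + 1) + 4^4 = 1280; 1280−1 = 1279
i=2: 1279 = 4^(4 + 1) + 3·4^3 + 3·4^2 + 3·4 + 3 (b=4); 4→5: 5^(5 + 1) + 3·5^3 + 3·5^2 + 3·5 + 3 = 16093; 16093−1 = 16092

1279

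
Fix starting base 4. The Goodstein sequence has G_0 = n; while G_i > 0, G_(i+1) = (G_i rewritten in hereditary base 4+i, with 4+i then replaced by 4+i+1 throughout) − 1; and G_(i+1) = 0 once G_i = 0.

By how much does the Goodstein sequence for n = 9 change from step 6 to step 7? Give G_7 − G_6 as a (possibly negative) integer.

[0] 9 ≡ 2·4 + 1 (base 4). Lift 5: 11. −1: 10.
[1] 10 ≡ 2·5 (base 5). Lift 6: 12. −1: 11.
[2] 11 ≡ 6 + 5 (base 6). Lift 7: 12. −1: 11.
[3] 11 ≡ 7 + 4 (base 7). Lift 8: 12. −1: 11.
[4] 11 ≡ 8 + 3 (base 8). Lift 9: 12. −1: 11.
[5] 11 ≡ 9 + 2 (base 9). Lift 10: 12. −1: 11.
[6] 11 ≡ 10 + 1 (base 10). Lift 11: 12. −1: 11.

0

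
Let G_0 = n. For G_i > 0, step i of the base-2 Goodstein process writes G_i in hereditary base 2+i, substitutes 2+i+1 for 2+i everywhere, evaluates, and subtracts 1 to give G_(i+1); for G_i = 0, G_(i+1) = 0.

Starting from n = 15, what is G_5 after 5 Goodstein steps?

6588344

(0) 15|_2 = 2^(2 + 1) + 2^2 + 2 + 1 ↦ 3^(3 + 1) + 3^3 + 3 + 1|_3 = 112 ⇒ 111
(1) 111|_3 = 3^(3 + 1) + 3^3 + 3 ↦ 4^(4 + 1) + 4^4 + 4|_4 = 1284 ⇒ 1283
(2) 1283|_4 = 4^(4 + 1) + 4^4 + 3 ↦ 5^(5 + 1) + 5^5 + 3|_5 = 18753 ⇒ 18752
(3) 18752|_5 = 5^(5 + 1) + 5^5 + 2 ↦ 6^(6 + 1) + 6^6 + 2|_6 = 326594 ⇒ 326593
(4) 326593|_6 = 6^(6 + 1) + 6^6 + 1 ↦ 7^(7 + 1) + 7^7 + 1|_7 = 6588345 ⇒ 6588344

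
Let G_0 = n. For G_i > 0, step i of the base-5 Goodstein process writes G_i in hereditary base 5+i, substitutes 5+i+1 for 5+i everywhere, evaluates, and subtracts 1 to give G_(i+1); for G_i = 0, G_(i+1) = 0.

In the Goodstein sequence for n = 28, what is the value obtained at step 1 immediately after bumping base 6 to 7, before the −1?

51

i=0: 28 = 5^2 + 3 (b=5); 5→6: 6^2 + 3 = 39; 39−1 = 38
i=1: 38 = 6^2 + 2 (b=6); 6→7: 7^2 + 2 = 51; 51−1 = 50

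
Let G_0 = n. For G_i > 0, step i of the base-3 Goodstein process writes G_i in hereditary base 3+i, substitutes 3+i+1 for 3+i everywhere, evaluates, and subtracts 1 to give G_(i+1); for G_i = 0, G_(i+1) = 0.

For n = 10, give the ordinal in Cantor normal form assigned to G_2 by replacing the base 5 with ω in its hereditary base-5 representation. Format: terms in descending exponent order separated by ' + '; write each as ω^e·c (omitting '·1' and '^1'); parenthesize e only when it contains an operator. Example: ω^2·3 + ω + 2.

base 3: 10 = 3^2 + 1; at 4: 4^2 + 1 = 17; next = 16
base 4: 16 = 4^2; at 5: 5^2 = 25; next = 24
base 5: 24 = 4·5 + 4; at 6: 4·6 + 4 = 28; next = 27

ω·4 + 4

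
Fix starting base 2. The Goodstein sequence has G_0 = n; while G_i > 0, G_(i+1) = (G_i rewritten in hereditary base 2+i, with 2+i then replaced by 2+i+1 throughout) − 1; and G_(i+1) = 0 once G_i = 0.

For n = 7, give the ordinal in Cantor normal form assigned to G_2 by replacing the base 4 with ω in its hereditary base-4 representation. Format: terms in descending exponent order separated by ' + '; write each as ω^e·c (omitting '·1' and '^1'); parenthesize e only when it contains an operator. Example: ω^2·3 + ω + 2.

[0] 7 ≡ 2^2 + 2 + 1 (base 2). Lift 3: 31. −1: 30.
[1] 30 ≡ 3^3 + 3 (base 3). Lift 4: 260. −1: 259.
[2] 259 ≡ 4^4 + 3 (base 4). Lift 5: 3128. −1: 3127.

ω^ω + 3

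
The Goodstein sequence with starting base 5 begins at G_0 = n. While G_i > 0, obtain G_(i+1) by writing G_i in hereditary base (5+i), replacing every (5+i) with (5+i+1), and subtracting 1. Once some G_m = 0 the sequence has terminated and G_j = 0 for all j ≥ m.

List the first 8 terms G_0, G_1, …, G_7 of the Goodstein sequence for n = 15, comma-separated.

15, 17, 18, 19, 20, 21, 22, 23

G_0=15  [base 5] 3·5  →[5↦6]→  3·6 = 18  −1 ⇒ G_1=17
G_1=17  [base 6] 2·6 + 5  →[6↦7]→  2·7 + 5 = 19  −1 ⇒ G_2=18
G_2=18  [base 7] 2·7 + 4  →[7↦8]→  2·8 + 4 = 20  −1 ⇒ G_3=19
G_3=19  [base 8] 2·8 + 3  →[8↦9]→  2·9 + 3 = 21  −1 ⇒ G_4=20
G_4=20  [base 9] 2·9 + 2  →[9↦10]→  2·10 + 2 = 22  −1 ⇒ G_5=21
G_5=21  [base 10] 2·10 + 1  →[10↦11]→  2·11 + 1 = 23  −1 ⇒ G_6=22
G_6=22  [base 11] 2·11  →[11↦12]→  2·12 = 24  −1 ⇒ G_7=23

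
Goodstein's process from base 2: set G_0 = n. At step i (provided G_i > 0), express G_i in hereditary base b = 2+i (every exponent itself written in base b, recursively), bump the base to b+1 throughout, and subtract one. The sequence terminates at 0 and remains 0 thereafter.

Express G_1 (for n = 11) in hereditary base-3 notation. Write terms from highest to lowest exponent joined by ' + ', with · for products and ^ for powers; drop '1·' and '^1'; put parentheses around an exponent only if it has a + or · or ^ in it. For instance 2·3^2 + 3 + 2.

[0] 11 ≡ 2^(2 + 1) + 2 + 1 (base 2). Lift 3: 85. −1: 84.
[1] 84 ≡ 3^(3 + 1) + 3 (base 3). Lift 4: 1028. −1: 1027.

3^(3 + 1) + 3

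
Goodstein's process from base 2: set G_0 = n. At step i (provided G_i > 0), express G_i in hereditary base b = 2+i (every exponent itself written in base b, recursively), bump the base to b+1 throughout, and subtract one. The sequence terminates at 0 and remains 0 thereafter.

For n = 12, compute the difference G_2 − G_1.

i=0: 12 = 2^(2 + 1) + 2^2 (b=2); 2→3: 3^(3 + 1) + 3^3 = 108; 108−1 = 107
i=1: 107 = 3^(3 + 1) + 2·3^2 + 2·3 + 2 (b=3); 3→4: 4^(4 + 1) + 2·4^2 + 2·4 + 2 = 1066; 1066−1 = 1065

958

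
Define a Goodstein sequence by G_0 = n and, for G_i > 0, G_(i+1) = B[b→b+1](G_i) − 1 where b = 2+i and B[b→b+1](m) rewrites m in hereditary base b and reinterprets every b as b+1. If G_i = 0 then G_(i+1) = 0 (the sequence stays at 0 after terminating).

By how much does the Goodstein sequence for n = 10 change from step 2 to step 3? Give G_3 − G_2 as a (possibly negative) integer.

14600

[0] 10 ≡ 2^(2 + 1) + 2 (base 2). Lift 3: 84. −1: 83.
[1] 83 ≡ 3^(3 + 1) + 2 (base 3). Lift 4: 1026. −1: 1025.
[2] 1025 ≡ 4^(4 + 1) + 1 (base 4). Lift 5: 15626. −1: 15625.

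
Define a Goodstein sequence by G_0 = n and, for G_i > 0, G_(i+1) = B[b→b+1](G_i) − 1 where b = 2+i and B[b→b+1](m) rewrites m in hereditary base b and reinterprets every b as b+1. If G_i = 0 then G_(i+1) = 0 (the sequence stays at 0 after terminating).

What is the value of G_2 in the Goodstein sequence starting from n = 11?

base 2: 11 = 2^(2 + 1) + 2 + 1; at 3: 3^(3 + 1) + 3 + 1 = 85; next = 84
base 3: 84 = 3^(3 + 1) + 3; at 4: 4^(4 + 1) + 4 = 1028; next = 1027
base 4: 1027 = 4^(4 + 1) + 3; at 5: 5^(5 + 1) + 3 = 15628; next = 15627

1027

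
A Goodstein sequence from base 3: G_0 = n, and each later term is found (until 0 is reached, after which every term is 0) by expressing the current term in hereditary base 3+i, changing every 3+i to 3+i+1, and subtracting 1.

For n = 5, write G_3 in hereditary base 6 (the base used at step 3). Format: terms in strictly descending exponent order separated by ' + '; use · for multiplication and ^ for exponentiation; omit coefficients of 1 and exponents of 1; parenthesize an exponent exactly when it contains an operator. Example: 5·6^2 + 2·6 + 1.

5 —HB3→ 3 + 2 —bump→ 4 + 2 = 6 —(−1)→ 5
5 —HB4→ 4 + 1 —bump→ 5 + 1 = 6 —(−1)→ 5
5 —HB5→ 5 —bump→ 6 = 6 —(−1)→ 5
5 —HB6→ 5 —bump→ 5 = 5 —(−1)→ 4

5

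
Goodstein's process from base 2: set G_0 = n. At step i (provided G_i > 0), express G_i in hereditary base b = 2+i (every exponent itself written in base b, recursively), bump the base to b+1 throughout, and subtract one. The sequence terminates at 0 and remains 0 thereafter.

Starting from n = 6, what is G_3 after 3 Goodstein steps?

G_0=6  [base 2] 2^2 + 2  →[2↦3]→  3^3 + 3 = 30  −1 ⇒ G_1=29
G_1=29  [base 3] 3^3 + 2  →[3↦4]→  4^4 + 2 = 258  −1 ⇒ G_2=257
G_2=257  [base 4] 4^4 + 1  →[4↦5]→  5^5 + 1 = 3126  −1 ⇒ G_3=3125
G_3=3125  [base 5] 5^5  →[5↦6]→  6^6 = 46656  −1 ⇒ G_4=46655

3125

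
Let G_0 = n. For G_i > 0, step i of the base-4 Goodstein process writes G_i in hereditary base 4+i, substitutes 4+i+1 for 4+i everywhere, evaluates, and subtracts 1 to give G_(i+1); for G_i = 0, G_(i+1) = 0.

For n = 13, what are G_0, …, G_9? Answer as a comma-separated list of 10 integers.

13, 15, 17, 18, 19, 20, 21, 22, 23, 23

base 4: 13 = 3·4 + 1; at 5: 3·5 + 1 = 16; next = 15
base 5: 15 = 3·5; at 6: 3·6 = 18; next = 17
base 6: 17 = 2·6 + 5; at 7: 2·7 + 5 = 19; next = 18
base 7: 18 = 2·7 + 4; at 8: 2·8 + 4 = 20; next = 19
base 8: 19 = 2·8 + 3; at 9: 2·9 + 3 = 21; next = 20
base 9: 20 = 2·9 + 2; at 10: 2·10 + 2 = 22; next = 21
base 10: 21 = 2·10 + 1; at 11: 2·11 + 1 = 23; next = 22
base 11: 22 = 2·11; at 12: 2·12 = 24; next = 23
base 12: 23 = 12 + 11; at 13: 13 + 11 = 24; next = 23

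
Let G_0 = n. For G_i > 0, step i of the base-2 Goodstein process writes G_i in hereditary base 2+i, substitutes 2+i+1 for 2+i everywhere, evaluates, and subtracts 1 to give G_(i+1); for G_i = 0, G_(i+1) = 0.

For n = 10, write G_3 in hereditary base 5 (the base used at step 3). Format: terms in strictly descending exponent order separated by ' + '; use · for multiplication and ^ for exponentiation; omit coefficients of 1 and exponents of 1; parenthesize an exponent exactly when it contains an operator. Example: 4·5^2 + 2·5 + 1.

G_0=10  [base 2] 2^(2 + 1) + 2  →[2↦3]→  3^(3 + 1) + 3 = 84  −1 ⇒ G_1=83
G_1=83  [base 3] 3^(3 + 1) + 2  →[3↦4]→  4^(4 + 1) + 2 = 1026  −1 ⇒ G_2=1025
G_2=1025  [base 4] 4^(4 + 1) + 1  →[4↦5]→  5^(5 + 1) + 1 = 15626  −1 ⇒ G_3=15625
G_3=15625  [base 5] 5^(5 + 1)  →[5↦6]→  6^(6 + 1) = 279936  −1 ⇒ G_4=279935

5^(5 + 1)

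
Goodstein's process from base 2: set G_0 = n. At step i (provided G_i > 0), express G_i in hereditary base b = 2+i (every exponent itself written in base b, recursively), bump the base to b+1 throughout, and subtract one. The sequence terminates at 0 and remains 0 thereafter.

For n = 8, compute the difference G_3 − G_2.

8 —HB2→ 2^(2 + 1) —bump→ 3^(3 + 1) = 81 —(−1)→ 80
80 —HB3→ 2·3^3 + 2·3^2 + 2·3 + 2 —bump→ 2·4^4 + 2·4^2 + 2·4 + 2 = 554 —(−1)→ 553
553 —HB4→ 2·4^4 + 2·4^2 + 2·4 + 1 —bump→ 2·5^5 + 2·5^2 + 2·5 + 1 = 6311 —(−1)→ 6310

5757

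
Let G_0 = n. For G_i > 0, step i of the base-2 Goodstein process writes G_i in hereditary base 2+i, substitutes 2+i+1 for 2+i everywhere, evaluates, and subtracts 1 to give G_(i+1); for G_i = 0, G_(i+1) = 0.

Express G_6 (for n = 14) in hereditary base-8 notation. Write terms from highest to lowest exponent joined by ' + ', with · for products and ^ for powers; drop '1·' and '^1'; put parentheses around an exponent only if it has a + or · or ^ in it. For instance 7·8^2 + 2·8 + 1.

8^(8 + 1) + 5·8^5 + 5·8^4 + 5·8^3 + 5·8^2 + 5·8 + 3

14 —HB2→ 2^(2 + 1) + 2^2 + 2 —bump→ 3^(3 + 1) + 3^3 + 3 = 111 —(−1)→ 110
110 —HB3→ 3^(3 + 1) + 3^3 + 2 —bump→ 4^(4 + 1) + 4^4 + 2 = 1282 —(−1)→ 1281
1281 —HB4→ 4^(4 + 1) + 4^4 + 1 —bump→ 5^(5 + 1) + 5^5 + 1 = 18751 —(−1)→ 18750
18750 —HB5→ 5^(5 + 1) + 5^5 —bump→ 6^(6 + 1) + 6^6 = 326592 —(−1)→ 326591
326591 —HB6→ 6^(6 + 1) + 5·6^5 + 5·6^4 + 5·6^3 + 5·6^2 + 5·6 + 5 —bump→ 7^(7 + 1) + 5·7^5 + 5·7^4 + 5·7^3 + 5·7^2 + 5·7 + 5 = 5862841 —(−1)→ 5862840
5862840 —HB7→ 7^(7 + 1) + 5·7^5 + 5·7^4 + 5·7^3 + 5·7^2 + 5·7 + 4 —bump→ 8^(8 + 1) + 5·8^5 + 5·8^4 + 5·8^3 + 5·8^2 + 5·8 + 4 = 134404972 —(−1)→ 134404971
134404971 —HB8→ 8^(8 + 1) + 5·8^5 + 5·8^4 + 5·8^3 + 5·8^2 + 5·8 + 3 —bump→ 9^(9 + 1) + 5·9^5 + 5·9^4 + 5·9^3 + 5·9^2 + 5·9 + 3 = 3487116549 —(−1)→ 3487116548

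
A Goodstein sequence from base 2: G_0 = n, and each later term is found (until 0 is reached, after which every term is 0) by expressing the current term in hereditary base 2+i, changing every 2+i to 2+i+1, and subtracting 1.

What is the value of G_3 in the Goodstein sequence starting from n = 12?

15685

step 0: 12 = 2^(2 + 1) + 2^2; sub 3 for 2: 3^(3 + 1) + 3^3; = 108; G_1 = 108−1 = 107
step 1: 107 = 3^(3 + 1) + 2·3^2 + 2·3 + 2; sub 4 for 3: 4^(4 + 1) + 2·4^2 + 2·4 + 2; = 1066; G_2 = 1066−1 = 1065
step 2: 1065 = 4^(4 + 1) + 2·4^2 + 2·4 + 1; sub 5 for 4: 5^(5 + 1) + 2·5^2 + 2·5 + 1; = 15686; G_3 = 15686−1 = 15685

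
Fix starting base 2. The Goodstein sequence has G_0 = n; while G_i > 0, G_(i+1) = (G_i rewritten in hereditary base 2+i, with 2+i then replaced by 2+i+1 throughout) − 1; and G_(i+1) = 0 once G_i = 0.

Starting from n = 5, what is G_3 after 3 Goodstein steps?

[0] 5 ≡ 2^2 + 1 (base 2). Lift 3: 28. −1: 27.
[1] 27 ≡ 3^3 (base 3). Lift 4: 256. −1: 255.
[2] 255 ≡ 3·4^3 + 3·4^2 + 3·4 + 3 (base 4). Lift 5: 468. −1: 467.

467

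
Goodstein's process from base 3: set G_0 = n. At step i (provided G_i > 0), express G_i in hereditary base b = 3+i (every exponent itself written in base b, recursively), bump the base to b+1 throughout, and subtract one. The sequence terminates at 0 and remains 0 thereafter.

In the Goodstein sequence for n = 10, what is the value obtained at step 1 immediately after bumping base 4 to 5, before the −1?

G_0 = 10. HB_3(10) = 3^2 + 1. Bump = 17. G_1 = 16.
G_1 = 16. HB_4(16) = 4^2. Bump = 25. G_2 = 24.

25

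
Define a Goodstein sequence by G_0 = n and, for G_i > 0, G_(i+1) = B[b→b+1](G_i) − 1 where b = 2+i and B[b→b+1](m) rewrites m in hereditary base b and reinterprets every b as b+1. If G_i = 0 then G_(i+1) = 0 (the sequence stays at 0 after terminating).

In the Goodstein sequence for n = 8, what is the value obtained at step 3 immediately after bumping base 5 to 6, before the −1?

[0] 8 ≡ 2^(2 + 1) (base 2). Lift 3: 81. −1: 80.
[1] 80 ≡ 2·3^3 + 2·3^2 + 2·3 + 2 (base 3). Lift 4: 554. −1: 553.
[2] 553 ≡ 2·4^4 + 2·4^2 + 2·4 + 1 (base 4). Lift 5: 6311. −1: 6310.
[3] 6310 ≡ 2·5^5 + 2·5^2 + 2·5 (base 5). Lift 6: 93396. −1: 93395.

93396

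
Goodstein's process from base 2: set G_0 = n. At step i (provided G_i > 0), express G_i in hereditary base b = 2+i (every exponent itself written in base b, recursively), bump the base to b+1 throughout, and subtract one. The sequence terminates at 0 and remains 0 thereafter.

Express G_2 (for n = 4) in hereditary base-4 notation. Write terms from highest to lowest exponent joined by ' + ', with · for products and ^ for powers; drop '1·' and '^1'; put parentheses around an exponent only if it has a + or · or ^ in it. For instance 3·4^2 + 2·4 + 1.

step 0: 4 = 2^2; sub 3 for 2: 3^3; = 27; G_1 = 27−1 = 26
step 1: 26 = 2·3^2 + 2·3 + 2; sub 4 for 3: 2·4^2 + 2·4 + 2; = 42; G_2 = 42−1 = 41
step 2: 41 = 2·4^2 + 2·4 + 1; sub 5 for 4: 2·5^2 + 2·5 + 1; = 61; G_3 = 61−1 = 60

2·4^2 + 2·4 + 1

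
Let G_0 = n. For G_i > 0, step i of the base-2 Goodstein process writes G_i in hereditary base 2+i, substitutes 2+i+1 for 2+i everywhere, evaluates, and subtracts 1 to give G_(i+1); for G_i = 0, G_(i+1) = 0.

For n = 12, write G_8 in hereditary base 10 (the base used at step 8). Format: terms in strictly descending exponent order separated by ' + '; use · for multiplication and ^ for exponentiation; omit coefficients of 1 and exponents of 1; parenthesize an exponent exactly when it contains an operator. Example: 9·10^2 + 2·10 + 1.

step 0: 12 = 2^(2 + 1) + 2^2; sub 3 for 2: 3^(3 + 1) + 3^3; = 108; G_1 = 108−1 = 107
step 1: 107 = 3^(3 + 1) + 2·3^2 + 2·3 + 2; sub 4 for 3: 4^(4 + 1) + 2·4^2 + 2·4 + 2; = 1066; G_2 = 1066−1 = 1065
step 2: 1065 = 4^(4 + 1) + 2·4^2 + 2·4 + 1; sub 5 for 4: 5^(5 + 1) + 2·5^2 + 2·5 + 1; = 15686; G_3 = 15686−1 = 15685
step 3: 15685 = 5^(5 + 1) + 2·5^2 + 2·5; sub 6 for 5: 6^(6 + 1) + 2·6^2 + 2·6; = 280020; G_4 = 280020−1 = 280019
step 4: 280019 = 6^(6 + 1) + 2·6^2 + 6 + 5; sub 7 for 6: 7^(7 + 1) + 2·7^2 + 7 + 5; = 5764911; G_5 = 5764911−1 = 5764910
step 5: 5764910 = 7^(7 + 1) + 2·7^2 + 7 + 4; sub 8 for 7: 8^(8 + 1) + 2·8^2 + 8 + 4; = 134217868; G_6 = 134217868−1 = 134217867
step 6: 134217867 = 8^(8 + 1) + 2·8^2 + 8 + 3; sub 9 for 8: 9^(9 + 1) + 2·9^2 + 9 + 3; = 3486784575; G_7 = 3486784575−1 = 3486784574
step 7: 3486784574 = 9^(9 + 1) + 2·9^2 + 9 + 2; sub 10 for 9: 10^(10 + 1) + 2·10^2 + 10 + 2; = 100000000212; G_8 = 100000000212−1 = 100000000211
step 8: 100000000211 = 10^(10 + 1) + 2·10^2 + 10 + 1; sub 11 for 10: 11^(11 + 1) + 2·11^2 + 11 + 1; = 3138428376975; G_9 = 3138428376975−1 = 3138428376974

10^(10 + 1) + 2·10^2 + 10 + 1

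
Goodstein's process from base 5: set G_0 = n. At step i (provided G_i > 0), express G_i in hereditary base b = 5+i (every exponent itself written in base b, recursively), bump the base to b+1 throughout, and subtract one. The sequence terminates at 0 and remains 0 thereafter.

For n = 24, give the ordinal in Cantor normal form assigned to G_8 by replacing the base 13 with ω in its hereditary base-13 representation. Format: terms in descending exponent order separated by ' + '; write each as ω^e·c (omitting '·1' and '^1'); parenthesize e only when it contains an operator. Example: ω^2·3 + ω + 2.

ω·3 + 6

G_0=24  [base 5] 4·5 + 4  →[5↦6]→  4·6 + 4 = 28  −1 ⇒ G_1=27
G_1=27  [base 6] 4·6 + 3  →[6↦7]→  4·7 + 3 = 31  −1 ⇒ G_2=30
G_2=30  [base 7] 4·7 + 2  →[7↦8]→  4·8 + 2 = 34  −1 ⇒ G_3=33
G_3=33  [base 8] 4·8 + 1  →[8↦9]→  4·9 + 1 = 37  −1 ⇒ G_4=36
G_4=36  [base 9] 4·9  →[9↦10]→  4·10 = 40  −1 ⇒ G_5=39
G_5=39  [base 10] 3·10 + 9  →[10↦11]→  3·11 + 9 = 42  −1 ⇒ G_6=41
G_6=41  [base 11] 3·11 + 8  →[11↦12]→  3·12 + 8 = 44  −1 ⇒ G_7=43
G_7=43  [base 12] 3·12 + 7  →[12↦13]→  3·13 + 7 = 46  −1 ⇒ G_8=45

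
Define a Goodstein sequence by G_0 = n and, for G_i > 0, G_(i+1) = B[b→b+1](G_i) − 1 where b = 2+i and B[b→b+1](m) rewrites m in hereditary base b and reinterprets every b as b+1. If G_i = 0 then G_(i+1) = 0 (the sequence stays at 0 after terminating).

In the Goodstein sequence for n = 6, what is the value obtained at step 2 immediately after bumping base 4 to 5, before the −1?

step 0: 6 = 2^2 + 2; sub 3 for 2: 3^3 + 3; = 30; G_1 = 30−1 = 29
step 1: 29 = 3^3 + 2; sub 4 for 3: 4^4 + 2; = 258; G_2 = 258−1 = 257

3126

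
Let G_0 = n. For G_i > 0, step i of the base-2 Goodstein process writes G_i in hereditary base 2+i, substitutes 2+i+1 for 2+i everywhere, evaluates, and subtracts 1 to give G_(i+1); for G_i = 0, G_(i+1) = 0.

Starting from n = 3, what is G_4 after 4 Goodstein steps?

(0) 3|_2 = 2 + 1 ↦ 3 + 1|_3 = 4 ⇒ 3
(1) 3|_3 = 3 ↦ 4|_4 = 4 ⇒ 3
(2) 3|_4 = 3 ↦ 3|_5 = 3 ⇒ 2
(3) 2|_5 = 2 ↦ 2|_6 = 2 ⇒ 1
(4) 1|_6 = 1 ↦ 1|_7 = 1 ⇒ 0

1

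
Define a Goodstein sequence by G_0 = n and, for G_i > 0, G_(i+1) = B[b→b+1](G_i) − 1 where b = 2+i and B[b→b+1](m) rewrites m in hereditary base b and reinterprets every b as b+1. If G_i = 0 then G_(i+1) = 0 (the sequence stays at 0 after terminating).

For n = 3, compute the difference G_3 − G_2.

-1

G_0=3  [base 2] 2 + 1  →[2↦3]→  3 + 1 = 4  −1 ⇒ G_1=3
G_1=3  [base 3] 3  →[3↦4]→  4 = 4  −1 ⇒ G_2=3
G_2=3  [base 4] 3  →[4↦5]→  3 = 3  −1 ⇒ G_3=2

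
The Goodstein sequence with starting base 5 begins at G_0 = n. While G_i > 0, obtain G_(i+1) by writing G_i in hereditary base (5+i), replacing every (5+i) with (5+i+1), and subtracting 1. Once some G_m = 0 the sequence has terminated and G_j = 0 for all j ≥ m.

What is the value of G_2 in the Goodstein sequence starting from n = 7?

(0) 7|_5 = 5 + 2 ↦ 6 + 2|_6 = 8 ⇒ 7
(1) 7|_6 = 6 + 1 ↦ 7 + 1|_7 = 8 ⇒ 7
(2) 7|_7 = 7 ↦ 8|_8 = 8 ⇒ 7

7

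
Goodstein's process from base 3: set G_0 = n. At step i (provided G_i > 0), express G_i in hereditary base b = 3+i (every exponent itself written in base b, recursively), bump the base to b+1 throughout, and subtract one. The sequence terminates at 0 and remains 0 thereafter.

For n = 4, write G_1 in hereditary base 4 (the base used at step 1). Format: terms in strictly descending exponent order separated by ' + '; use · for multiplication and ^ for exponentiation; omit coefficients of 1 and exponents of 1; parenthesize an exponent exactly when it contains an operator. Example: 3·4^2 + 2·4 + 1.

4

(0) 4|_3 = 3 + 1 ↦ 4 + 1|_4 = 5 ⇒ 4
(1) 4|_4 = 4 ↦ 5|_5 = 5 ⇒ 4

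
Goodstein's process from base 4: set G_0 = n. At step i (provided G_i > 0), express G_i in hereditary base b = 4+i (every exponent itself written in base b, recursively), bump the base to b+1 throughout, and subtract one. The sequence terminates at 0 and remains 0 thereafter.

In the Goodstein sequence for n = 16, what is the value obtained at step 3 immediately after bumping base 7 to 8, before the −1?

34

step 0: 16 = 4^2; sub 5 for 4: 5^2; = 25; G_1 = 25−1 = 24
step 1: 24 = 4·5 + 4; sub 6 for 5: 4·6 + 4; = 28; G_2 = 28−1 = 27
step 2: 27 = 4·6 + 3; sub 7 for 6: 4·7 + 3; = 31; G_3 = 31−1 = 30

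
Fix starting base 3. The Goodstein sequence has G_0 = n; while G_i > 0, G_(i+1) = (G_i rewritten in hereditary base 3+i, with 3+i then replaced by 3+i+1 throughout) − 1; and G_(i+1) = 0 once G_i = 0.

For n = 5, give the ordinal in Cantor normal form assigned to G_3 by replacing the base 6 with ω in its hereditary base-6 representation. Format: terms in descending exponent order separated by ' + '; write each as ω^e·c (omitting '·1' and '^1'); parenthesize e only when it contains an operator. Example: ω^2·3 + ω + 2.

5

5 —HB3→ 3 + 2 —bump→ 4 + 2 = 6 —(−1)→ 5
5 —HB4→ 4 + 1 —bump→ 5 + 1 = 6 —(−1)→ 5
5 —HB5→ 5 —bump→ 6 = 6 —(−1)→ 5
5 —HB6→ 5 —bump→ 5 = 5 —(−1)→ 4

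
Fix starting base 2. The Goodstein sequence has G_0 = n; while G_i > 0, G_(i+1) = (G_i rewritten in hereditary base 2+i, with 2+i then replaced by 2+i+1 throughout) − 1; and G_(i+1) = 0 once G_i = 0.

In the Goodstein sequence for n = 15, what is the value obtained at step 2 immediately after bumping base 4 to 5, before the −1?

i=0: 15 = 2^(2 + 1) + 2^2 + 2 + 1 (b=2); 2→3: 3^(3 + 1) + 3^3 + 3 + 1 = 112; 112−1 = 111
i=1: 111 = 3^(3 + 1) + 3^3 + 3 (b=3); 3→4: 4^(4 + 1) + 4^4 + 4 = 1284; 1284−1 = 1283
i=2: 1283 = 4^(4 + 1) + 4^4 + 3 (b=4); 4→5: 5^(5 + 1) + 5^5 + 3 = 18753; 18753−1 = 18752

18753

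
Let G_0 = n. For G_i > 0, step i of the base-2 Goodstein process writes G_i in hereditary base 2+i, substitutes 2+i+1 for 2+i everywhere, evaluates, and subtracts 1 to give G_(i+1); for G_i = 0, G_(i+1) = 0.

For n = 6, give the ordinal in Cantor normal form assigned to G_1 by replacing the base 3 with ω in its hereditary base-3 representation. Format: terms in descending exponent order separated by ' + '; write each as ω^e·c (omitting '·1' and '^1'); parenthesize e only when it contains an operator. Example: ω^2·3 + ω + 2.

(0) 6|_2 = 2^2 + 2 ↦ 3^3 + 3|_3 = 30 ⇒ 29
(1) 29|_3 = 3^3 + 2 ↦ 4^4 + 2|_4 = 258 ⇒ 257

ω^ω + 2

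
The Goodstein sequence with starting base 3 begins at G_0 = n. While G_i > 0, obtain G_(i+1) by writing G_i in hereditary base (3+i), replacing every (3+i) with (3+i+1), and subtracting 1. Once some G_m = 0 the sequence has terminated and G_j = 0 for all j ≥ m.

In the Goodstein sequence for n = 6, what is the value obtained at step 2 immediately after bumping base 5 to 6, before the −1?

base 3: 6 = 2·3; at 4: 2·4 = 8; next = 7
base 4: 7 = 4 + 3; at 5: 5 + 3 = 8; next = 7
base 5: 7 = 5 + 2; at 6: 6 + 2 = 8; next = 7

8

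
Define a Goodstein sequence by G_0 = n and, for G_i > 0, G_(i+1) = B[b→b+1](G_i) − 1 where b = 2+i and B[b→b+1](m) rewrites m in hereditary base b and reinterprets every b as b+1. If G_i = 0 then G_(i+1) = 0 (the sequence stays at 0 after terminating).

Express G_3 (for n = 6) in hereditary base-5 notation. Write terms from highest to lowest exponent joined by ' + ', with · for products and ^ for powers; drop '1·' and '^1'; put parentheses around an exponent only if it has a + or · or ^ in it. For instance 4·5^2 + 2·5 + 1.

6 —HB2→ 2^2 + 2 —bump→ 3^3 + 3 = 30 —(−1)→ 29
29 —HB3→ 3^3 + 2 —bump→ 4^4 + 2 = 258 —(−1)→ 257
257 —HB4→ 4^4 + 1 —bump→ 5^5 + 1 = 3126 —(−1)→ 3125
3125 —HB5→ 5^5 —bump→ 6^6 = 46656 —(−1)→ 46655

5^5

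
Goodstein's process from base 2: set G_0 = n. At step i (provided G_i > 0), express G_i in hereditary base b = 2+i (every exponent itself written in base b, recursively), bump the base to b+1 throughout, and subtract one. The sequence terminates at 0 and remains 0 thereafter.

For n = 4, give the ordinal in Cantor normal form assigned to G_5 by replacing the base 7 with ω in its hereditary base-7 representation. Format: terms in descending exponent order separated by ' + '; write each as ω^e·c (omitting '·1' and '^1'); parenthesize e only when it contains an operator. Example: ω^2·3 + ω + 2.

4 —HB2→ 2^2 —bump→ 3^3 = 27 —(−1)→ 26
26 —HB3→ 2·3^2 + 2·3 + 2 —bump→ 2·4^2 + 2·4 + 2 = 42 —(−1)→ 41
41 —HB4→ 2·4^2 + 2·4 + 1 —bump→ 2·5^2 + 2·5 + 1 = 61 —(−1)→ 60
60 —HB5→ 2·5^2 + 2·5 —bump→ 2·6^2 + 2·6 = 84 —(−1)→ 83
83 —HB6→ 2·6^2 + 6 + 5 —bump→ 2·7^2 + 7 + 5 = 110 —(−1)→ 109

ω^2·2 + ω + 4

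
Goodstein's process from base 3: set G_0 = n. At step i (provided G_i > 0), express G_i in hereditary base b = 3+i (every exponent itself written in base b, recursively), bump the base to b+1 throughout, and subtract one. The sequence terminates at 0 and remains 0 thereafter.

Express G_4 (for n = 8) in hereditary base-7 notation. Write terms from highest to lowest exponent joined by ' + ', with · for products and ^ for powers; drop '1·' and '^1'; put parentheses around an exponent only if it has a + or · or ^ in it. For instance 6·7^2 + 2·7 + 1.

7 + 4

G_0 = 8. HB_3(8) = 2·3 + 2. Bump = 10. G_1 = 9.
G_1 = 9. HB_4(9) = 2·4 + 1. Bump = 11. G_2 = 10.
G_2 = 10. HB_5(10) = 2·5. Bump = 12. G_3 = 11.
G_3 = 11. HB_6(11) = 6 + 5. Bump = 12. G_4 = 11.
G_4 = 11. HB_7(11) = 7 + 4. Bump = 12. G_5 = 11.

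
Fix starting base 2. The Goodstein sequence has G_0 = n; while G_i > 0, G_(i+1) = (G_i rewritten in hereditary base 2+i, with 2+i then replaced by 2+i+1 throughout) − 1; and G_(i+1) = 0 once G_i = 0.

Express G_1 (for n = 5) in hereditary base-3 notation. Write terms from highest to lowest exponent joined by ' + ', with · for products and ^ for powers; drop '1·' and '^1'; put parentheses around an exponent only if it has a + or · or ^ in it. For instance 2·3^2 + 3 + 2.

3^3

step 0: 5 = 2^2 + 1; sub 3 for 2: 3^3 + 1; = 28; G_1 = 28−1 = 27
step 1: 27 = 3^3; sub 4 for 3: 4^4; = 256; G_2 = 256−1 = 255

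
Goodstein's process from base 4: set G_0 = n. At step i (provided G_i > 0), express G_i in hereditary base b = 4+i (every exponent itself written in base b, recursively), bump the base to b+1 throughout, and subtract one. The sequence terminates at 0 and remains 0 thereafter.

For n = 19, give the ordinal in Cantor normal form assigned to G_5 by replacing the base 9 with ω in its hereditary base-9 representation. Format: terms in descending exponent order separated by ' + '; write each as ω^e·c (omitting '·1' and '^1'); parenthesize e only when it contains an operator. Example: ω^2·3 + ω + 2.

ω·7 + 6

base 4: 19 = 4^2 + 3; at 5: 5^2 + 3 = 28; next = 27
base 5: 27 = 5^2 + 2; at 6: 6^2 + 2 = 38; next = 37
base 6: 37 = 6^2 + 1; at 7: 7^2 + 1 = 50; next = 49
base 7: 49 = 7^2; at 8: 8^2 = 64; next = 63
base 8: 63 = 7·8 + 7; at 9: 7·9 + 7 = 70; next = 69
base 9: 69 = 7·9 + 6; at 10: 7·10 + 6 = 76; next = 75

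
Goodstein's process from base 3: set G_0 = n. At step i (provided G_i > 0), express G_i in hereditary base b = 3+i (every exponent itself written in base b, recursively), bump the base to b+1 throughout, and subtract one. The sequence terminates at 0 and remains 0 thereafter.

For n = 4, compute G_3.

G_0 = 4. HB_3(4) = 3 + 1. Bump = 5. G_1 = 4.
G_1 = 4. HB_4(4) = 4. Bump = 5. G_2 = 4.
G_2 = 4. HB_5(4) = 4. Bump = 4. G_3 = 3.
G_3 = 3. HB_6(3) = 3. Bump = 3. G_4 = 2.

3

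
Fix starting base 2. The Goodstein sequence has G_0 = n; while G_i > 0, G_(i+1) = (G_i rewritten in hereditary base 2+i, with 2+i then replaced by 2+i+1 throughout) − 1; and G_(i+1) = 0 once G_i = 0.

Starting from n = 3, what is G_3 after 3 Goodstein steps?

2

base 2: 3 = 2 + 1; at 3: 3 + 1 = 4; next = 3
base 3: 3 = 3; at 4: 4 = 4; next = 3
base 4: 3 = 3; at 5: 3 = 3; next = 2
base 5: 2 = 2; at 6: 2 = 2; next = 1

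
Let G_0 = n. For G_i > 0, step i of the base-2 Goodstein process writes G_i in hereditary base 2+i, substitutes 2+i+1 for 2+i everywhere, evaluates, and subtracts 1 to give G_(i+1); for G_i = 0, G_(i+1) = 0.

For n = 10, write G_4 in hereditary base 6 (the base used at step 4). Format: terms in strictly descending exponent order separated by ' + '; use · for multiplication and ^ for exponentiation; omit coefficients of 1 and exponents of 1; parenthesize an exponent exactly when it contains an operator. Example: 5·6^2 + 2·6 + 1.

10 —HB2→ 2^(2 + 1) + 2 —bump→ 3^(3 + 1) + 3 = 84 —(−1)→ 83
83 —HB3→ 3^(3 + 1) + 2 —bump→ 4^(4 + 1) + 2 = 1026 —(−1)→ 1025
1025 —HB4→ 4^(4 + 1) + 1 —bump→ 5^(5 + 1) + 1 = 15626 —(−1)→ 15625
15625 —HB5→ 5^(5 + 1) —bump→ 6^(6 + 1) = 279936 —(−1)→ 279935

5·6^6 + 5·6^5 + 5·6^4 + 5·6^3 + 5·6^2 + 5·6 + 5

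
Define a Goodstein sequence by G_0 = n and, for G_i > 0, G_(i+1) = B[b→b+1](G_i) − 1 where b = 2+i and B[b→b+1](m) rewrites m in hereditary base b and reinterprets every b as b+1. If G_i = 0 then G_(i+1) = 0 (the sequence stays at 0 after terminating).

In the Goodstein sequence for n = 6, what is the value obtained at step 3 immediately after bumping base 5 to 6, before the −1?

[0] 6 ≡ 2^2 + 2 (base 2). Lift 3: 30. −1: 29.
[1] 29 ≡ 3^3 + 2 (base 3). Lift 4: 258. −1: 257.
[2] 257 ≡ 4^4 + 1 (base 4). Lift 5: 3126. −1: 3125.

46656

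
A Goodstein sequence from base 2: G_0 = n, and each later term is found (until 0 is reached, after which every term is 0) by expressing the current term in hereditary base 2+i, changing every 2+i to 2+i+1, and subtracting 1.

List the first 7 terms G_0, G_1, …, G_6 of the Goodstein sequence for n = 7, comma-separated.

base 2: 7 = 2^2 + 2 + 1; at 3: 3^3 + 3 + 1 = 31; next = 30
base 3: 30 = 3^3 + 3; at 4: 4^4 + 4 = 260; next = 259
base 4: 259 = 4^4 + 3; at 5: 5^5 + 3 = 3128; next = 3127
base 5: 3127 = 5^5 + 2; at 6: 6^6 + 2 = 46658; next = 46657
base 6: 46657 = 6^6 + 1; at 7: 7^7 + 1 = 823544; next = 823543
base 7: 823543 = 7^7; at 8: 8^8 = 16777216; next = 16777215

7, 30, 259, 3127, 46657, 823543, 16777215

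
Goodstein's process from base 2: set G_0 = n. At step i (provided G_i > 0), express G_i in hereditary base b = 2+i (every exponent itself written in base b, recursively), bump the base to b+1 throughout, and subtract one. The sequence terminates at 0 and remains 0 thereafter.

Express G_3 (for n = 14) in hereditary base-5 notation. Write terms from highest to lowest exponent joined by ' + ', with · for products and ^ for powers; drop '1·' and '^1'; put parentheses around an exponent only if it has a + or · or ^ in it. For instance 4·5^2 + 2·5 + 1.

5^(5 + 1) + 5^5

(0) 14|_2 = 2^(2 + 1) + 2^2 + 2 ↦ 3^(3 + 1) + 3^3 + 3|_3 = 111 ⇒ 110
(1) 110|_3 = 3^(3 + 1) + 3^3 + 2 ↦ 4^(4 + 1) + 4^4 + 2|_4 = 1282 ⇒ 1281
(2) 1281|_4 = 4^(4 + 1) + 4^4 + 1 ↦ 5^(5 + 1) + 5^5 + 1|_5 = 18751 ⇒ 18750
(3) 18750|_5 = 5^(5 + 1) + 5^5 ↦ 6^(6 + 1) + 6^6|_6 = 326592 ⇒ 326591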